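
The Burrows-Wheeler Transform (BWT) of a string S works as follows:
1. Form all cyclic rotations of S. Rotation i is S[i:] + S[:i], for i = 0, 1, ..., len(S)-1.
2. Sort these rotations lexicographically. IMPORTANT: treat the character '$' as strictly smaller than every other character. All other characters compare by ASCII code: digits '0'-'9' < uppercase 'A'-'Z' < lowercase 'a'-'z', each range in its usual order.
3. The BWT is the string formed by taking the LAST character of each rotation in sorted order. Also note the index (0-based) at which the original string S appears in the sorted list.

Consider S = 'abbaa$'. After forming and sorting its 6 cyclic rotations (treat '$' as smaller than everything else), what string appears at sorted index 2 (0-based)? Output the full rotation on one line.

All 6 rotations (rotation i = S[i:]+S[:i]):
  rot[0] = abbaa$
  rot[1] = bbaa$a
  rot[2] = baa$ab
  rot[3] = aa$abb
  rot[4] = a$abba
  rot[5] = $abbaa
Sorted (with $ < everything):
  sorted[0] = $abbaa
  sorted[1] = a$abba
  sorted[2] = aa$abb
  sorted[3] = abbaa$
  sorted[4] = baa$ab
  sorted[5] = bbaa$a
sorted[2] = aa$abb

Answer: aa$abb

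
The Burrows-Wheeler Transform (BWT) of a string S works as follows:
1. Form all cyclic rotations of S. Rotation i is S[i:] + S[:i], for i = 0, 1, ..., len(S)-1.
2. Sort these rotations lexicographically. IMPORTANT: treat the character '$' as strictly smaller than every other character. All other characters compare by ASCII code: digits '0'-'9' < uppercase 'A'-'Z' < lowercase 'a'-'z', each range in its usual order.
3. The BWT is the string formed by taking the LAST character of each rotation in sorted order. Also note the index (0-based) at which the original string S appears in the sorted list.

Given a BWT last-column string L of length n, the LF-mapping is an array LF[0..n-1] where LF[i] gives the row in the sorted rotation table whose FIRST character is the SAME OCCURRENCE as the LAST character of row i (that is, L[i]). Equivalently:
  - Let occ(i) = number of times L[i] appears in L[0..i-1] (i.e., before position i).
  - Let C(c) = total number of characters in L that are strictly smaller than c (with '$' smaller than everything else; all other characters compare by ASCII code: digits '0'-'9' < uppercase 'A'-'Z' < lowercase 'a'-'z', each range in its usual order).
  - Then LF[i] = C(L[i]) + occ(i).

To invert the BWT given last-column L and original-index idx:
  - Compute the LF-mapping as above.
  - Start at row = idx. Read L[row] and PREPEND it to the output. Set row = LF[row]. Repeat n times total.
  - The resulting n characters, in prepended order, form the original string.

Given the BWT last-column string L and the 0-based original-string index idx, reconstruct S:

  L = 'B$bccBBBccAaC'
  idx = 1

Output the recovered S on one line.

Answer: AcBCccBBacbB$

Derivation:
LF mapping: 2 0 8 9 10 3 4 5 11 12 1 7 6
Walk LF starting at row 1, prepending L[row]:
  step 1: row=1, L[1]='$', prepend. Next row=LF[1]=0
  step 2: row=0, L[0]='B', prepend. Next row=LF[0]=2
  step 3: row=2, L[2]='b', prepend. Next row=LF[2]=8
  step 4: row=8, L[8]='c', prepend. Next row=LF[8]=11
  step 5: row=11, L[11]='a', prepend. Next row=LF[11]=7
  step 6: row=7, L[7]='B', prepend. Next row=LF[7]=5
  step 7: row=5, L[5]='B', prepend. Next row=LF[5]=3
  step 8: row=3, L[3]='c', prepend. Next row=LF[3]=9
  step 9: row=9, L[9]='c', prepend. Next row=LF[9]=12
  step 10: row=12, L[12]='C', prepend. Next row=LF[12]=6
  step 11: row=6, L[6]='B', prepend. Next row=LF[6]=4
  step 12: row=4, L[4]='c', prepend. Next row=LF[4]=10
  step 13: row=10, L[10]='A', prepend. Next row=LF[10]=1
Reversed output: AcBCccBBacbB$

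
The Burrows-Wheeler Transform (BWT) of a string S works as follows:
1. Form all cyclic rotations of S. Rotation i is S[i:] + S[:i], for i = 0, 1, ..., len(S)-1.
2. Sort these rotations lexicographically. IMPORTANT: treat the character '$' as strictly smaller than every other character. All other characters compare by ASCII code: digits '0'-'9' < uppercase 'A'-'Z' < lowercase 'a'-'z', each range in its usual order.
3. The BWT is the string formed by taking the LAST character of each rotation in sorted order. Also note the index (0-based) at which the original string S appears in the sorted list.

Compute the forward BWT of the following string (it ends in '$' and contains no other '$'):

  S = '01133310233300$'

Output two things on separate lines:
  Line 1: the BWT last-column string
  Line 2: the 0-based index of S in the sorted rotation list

All 15 rotations (rotation i = S[i:]+S[:i]):
  rot[0] = 01133310233300$
  rot[1] = 1133310233300$0
  rot[2] = 133310233300$01
  rot[3] = 33310233300$011
  rot[4] = 3310233300$0113
  rot[5] = 310233300$01133
  rot[6] = 10233300$011333
  rot[7] = 0233300$0113331
  rot[8] = 233300$01133310
  rot[9] = 33300$011333102
  rot[10] = 3300$0113331023
  rot[11] = 300$01133310233
  rot[12] = 00$011333102333
  rot[13] = 0$0113331023330
  rot[14] = $01133310233300
Sorted (with $ < everything):
  sorted[0] = $01133310233300  (last char: '0')
  sorted[1] = 0$0113331023330  (last char: '0')
  sorted[2] = 00$011333102333  (last char: '3')
  sorted[3] = 01133310233300$  (last char: '$')
  sorted[4] = 0233300$0113331  (last char: '1')
  sorted[5] = 10233300$011333  (last char: '3')
  sorted[6] = 1133310233300$0  (last char: '0')
  sorted[7] = 133310233300$01  (last char: '1')
  sorted[8] = 233300$01133310  (last char: '0')
  sorted[9] = 300$01133310233  (last char: '3')
  sorted[10] = 310233300$01133  (last char: '3')
  sorted[11] = 3300$0113331023  (last char: '3')
  sorted[12] = 3310233300$0113  (last char: '3')
  sorted[13] = 33300$011333102  (last char: '2')
  sorted[14] = 33310233300$011  (last char: '1')
Last column: 003$13010333321
Original string S is at sorted index 3

Answer: 003$13010333321
3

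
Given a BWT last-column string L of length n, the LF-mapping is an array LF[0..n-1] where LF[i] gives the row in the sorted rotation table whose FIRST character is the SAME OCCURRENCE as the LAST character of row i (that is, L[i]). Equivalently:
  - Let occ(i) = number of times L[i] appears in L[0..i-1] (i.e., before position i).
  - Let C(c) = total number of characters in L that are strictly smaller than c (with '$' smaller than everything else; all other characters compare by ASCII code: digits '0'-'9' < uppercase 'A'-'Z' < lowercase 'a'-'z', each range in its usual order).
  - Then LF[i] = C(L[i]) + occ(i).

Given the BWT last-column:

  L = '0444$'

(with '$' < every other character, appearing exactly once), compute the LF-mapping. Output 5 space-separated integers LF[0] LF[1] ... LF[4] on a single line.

Char counts: '$':1, '0':1, '4':3
C (first-col start): C('$')=0, C('0')=1, C('4')=2
L[0]='0': occ=0, LF[0]=C('0')+0=1+0=1
L[1]='4': occ=0, LF[1]=C('4')+0=2+0=2
L[2]='4': occ=1, LF[2]=C('4')+1=2+1=3
L[3]='4': occ=2, LF[3]=C('4')+2=2+2=4
L[4]='$': occ=0, LF[4]=C('$')+0=0+0=0

Answer: 1 2 3 4 0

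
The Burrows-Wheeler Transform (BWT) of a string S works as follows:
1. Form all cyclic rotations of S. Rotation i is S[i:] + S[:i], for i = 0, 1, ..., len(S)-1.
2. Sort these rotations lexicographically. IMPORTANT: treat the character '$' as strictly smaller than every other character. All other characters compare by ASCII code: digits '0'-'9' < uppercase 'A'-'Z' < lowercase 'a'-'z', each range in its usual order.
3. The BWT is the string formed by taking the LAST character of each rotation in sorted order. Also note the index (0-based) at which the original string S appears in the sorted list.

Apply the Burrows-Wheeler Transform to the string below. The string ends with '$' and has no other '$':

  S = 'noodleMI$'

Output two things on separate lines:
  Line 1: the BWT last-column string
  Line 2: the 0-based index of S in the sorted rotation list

Answer: IMeold$on
6

Derivation:
All 9 rotations (rotation i = S[i:]+S[:i]):
  rot[0] = noodleMI$
  rot[1] = oodleMI$n
  rot[2] = odleMI$no
  rot[3] = dleMI$noo
  rot[4] = leMI$nood
  rot[5] = eMI$noodl
  rot[6] = MI$noodle
  rot[7] = I$noodleM
  rot[8] = $noodleMI
Sorted (with $ < everything):
  sorted[0] = $noodleMI  (last char: 'I')
  sorted[1] = I$noodleM  (last char: 'M')
  sorted[2] = MI$noodle  (last char: 'e')
  sorted[3] = dleMI$noo  (last char: 'o')
  sorted[4] = eMI$noodl  (last char: 'l')
  sorted[5] = leMI$nood  (last char: 'd')
  sorted[6] = noodleMI$  (last char: '$')
  sorted[7] = odleMI$no  (last char: 'o')
  sorted[8] = oodleMI$n  (last char: 'n')
Last column: IMeold$on
Original string S is at sorted index 6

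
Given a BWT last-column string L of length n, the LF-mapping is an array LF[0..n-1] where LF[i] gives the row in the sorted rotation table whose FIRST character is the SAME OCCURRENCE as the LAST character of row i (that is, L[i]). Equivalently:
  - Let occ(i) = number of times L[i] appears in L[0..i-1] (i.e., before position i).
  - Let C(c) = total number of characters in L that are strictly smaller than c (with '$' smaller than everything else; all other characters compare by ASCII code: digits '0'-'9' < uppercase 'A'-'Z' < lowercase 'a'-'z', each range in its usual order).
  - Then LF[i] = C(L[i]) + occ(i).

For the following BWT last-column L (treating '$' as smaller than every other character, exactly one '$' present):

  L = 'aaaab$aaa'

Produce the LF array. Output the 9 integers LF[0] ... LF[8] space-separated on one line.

Char counts: '$':1, 'a':7, 'b':1
C (first-col start): C('$')=0, C('a')=1, C('b')=8
L[0]='a': occ=0, LF[0]=C('a')+0=1+0=1
L[1]='a': occ=1, LF[1]=C('a')+1=1+1=2
L[2]='a': occ=2, LF[2]=C('a')+2=1+2=3
L[3]='a': occ=3, LF[3]=C('a')+3=1+3=4
L[4]='b': occ=0, LF[4]=C('b')+0=8+0=8
L[5]='$': occ=0, LF[5]=C('$')+0=0+0=0
L[6]='a': occ=4, LF[6]=C('a')+4=1+4=5
L[7]='a': occ=5, LF[7]=C('a')+5=1+5=6
L[8]='a': occ=6, LF[8]=C('a')+6=1+6=7

Answer: 1 2 3 4 8 0 5 6 7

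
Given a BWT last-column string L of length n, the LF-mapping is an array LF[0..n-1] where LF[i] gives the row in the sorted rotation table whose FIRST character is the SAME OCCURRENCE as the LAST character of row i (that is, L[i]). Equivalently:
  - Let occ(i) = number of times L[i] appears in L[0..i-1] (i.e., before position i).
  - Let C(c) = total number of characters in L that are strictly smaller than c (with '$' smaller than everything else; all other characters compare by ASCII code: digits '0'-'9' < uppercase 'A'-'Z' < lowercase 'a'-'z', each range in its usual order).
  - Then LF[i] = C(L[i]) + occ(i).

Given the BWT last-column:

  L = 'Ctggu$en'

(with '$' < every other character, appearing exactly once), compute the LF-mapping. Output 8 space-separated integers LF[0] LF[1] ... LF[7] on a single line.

Char counts: '$':1, 'C':1, 'e':1, 'g':2, 'n':1, 't':1, 'u':1
C (first-col start): C('$')=0, C('C')=1, C('e')=2, C('g')=3, C('n')=5, C('t')=6, C('u')=7
L[0]='C': occ=0, LF[0]=C('C')+0=1+0=1
L[1]='t': occ=0, LF[1]=C('t')+0=6+0=6
L[2]='g': occ=0, LF[2]=C('g')+0=3+0=3
L[3]='g': occ=1, LF[3]=C('g')+1=3+1=4
L[4]='u': occ=0, LF[4]=C('u')+0=7+0=7
L[5]='$': occ=0, LF[5]=C('$')+0=0+0=0
L[6]='e': occ=0, LF[6]=C('e')+0=2+0=2
L[7]='n': occ=0, LF[7]=C('n')+0=5+0=5

Answer: 1 6 3 4 7 0 2 5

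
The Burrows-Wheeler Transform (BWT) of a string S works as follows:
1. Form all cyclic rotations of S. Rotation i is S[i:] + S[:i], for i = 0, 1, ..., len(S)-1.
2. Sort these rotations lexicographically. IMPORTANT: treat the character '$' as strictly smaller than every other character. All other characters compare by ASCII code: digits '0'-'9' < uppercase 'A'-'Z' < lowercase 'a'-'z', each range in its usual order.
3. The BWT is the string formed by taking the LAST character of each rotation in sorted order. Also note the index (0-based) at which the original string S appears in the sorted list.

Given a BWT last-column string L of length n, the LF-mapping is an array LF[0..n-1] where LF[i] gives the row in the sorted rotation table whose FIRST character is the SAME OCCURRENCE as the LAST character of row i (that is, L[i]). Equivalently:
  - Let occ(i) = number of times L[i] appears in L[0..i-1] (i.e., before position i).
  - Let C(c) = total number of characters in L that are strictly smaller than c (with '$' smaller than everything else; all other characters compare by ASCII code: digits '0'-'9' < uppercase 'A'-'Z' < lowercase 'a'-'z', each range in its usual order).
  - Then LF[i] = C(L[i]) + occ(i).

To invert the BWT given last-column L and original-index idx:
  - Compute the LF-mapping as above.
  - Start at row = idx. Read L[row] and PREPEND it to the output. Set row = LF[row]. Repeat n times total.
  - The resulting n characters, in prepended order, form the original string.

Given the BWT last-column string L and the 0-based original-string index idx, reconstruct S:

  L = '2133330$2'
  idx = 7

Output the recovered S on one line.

Answer: 32331032$

Derivation:
LF mapping: 3 2 5 6 7 8 1 0 4
Walk LF starting at row 7, prepending L[row]:
  step 1: row=7, L[7]='$', prepend. Next row=LF[7]=0
  step 2: row=0, L[0]='2', prepend. Next row=LF[0]=3
  step 3: row=3, L[3]='3', prepend. Next row=LF[3]=6
  step 4: row=6, L[6]='0', prepend. Next row=LF[6]=1
  step 5: row=1, L[1]='1', prepend. Next row=LF[1]=2
  step 6: row=2, L[2]='3', prepend. Next row=LF[2]=5
  step 7: row=5, L[5]='3', prepend. Next row=LF[5]=8
  step 8: row=8, L[8]='2', prepend. Next row=LF[8]=4
  step 9: row=4, L[4]='3', prepend. Next row=LF[4]=7
Reversed output: 32331032$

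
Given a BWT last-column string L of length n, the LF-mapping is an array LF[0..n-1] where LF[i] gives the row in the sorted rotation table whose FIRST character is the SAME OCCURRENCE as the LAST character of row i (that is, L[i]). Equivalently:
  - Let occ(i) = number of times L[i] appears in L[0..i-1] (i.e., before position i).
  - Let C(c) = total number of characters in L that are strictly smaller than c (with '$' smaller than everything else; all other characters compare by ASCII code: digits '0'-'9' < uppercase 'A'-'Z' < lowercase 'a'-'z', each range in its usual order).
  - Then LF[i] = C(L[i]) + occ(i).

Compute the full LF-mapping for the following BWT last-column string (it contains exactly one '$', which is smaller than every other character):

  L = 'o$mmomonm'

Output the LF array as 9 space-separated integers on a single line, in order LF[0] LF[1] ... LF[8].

Answer: 6 0 1 2 7 3 8 5 4

Derivation:
Char counts: '$':1, 'm':4, 'n':1, 'o':3
C (first-col start): C('$')=0, C('m')=1, C('n')=5, C('o')=6
L[0]='o': occ=0, LF[0]=C('o')+0=6+0=6
L[1]='$': occ=0, LF[1]=C('$')+0=0+0=0
L[2]='m': occ=0, LF[2]=C('m')+0=1+0=1
L[3]='m': occ=1, LF[3]=C('m')+1=1+1=2
L[4]='o': occ=1, LF[4]=C('o')+1=6+1=7
L[5]='m': occ=2, LF[5]=C('m')+2=1+2=3
L[6]='o': occ=2, LF[6]=C('o')+2=6+2=8
L[7]='n': occ=0, LF[7]=C('n')+0=5+0=5
L[8]='m': occ=3, LF[8]=C('m')+3=1+3=4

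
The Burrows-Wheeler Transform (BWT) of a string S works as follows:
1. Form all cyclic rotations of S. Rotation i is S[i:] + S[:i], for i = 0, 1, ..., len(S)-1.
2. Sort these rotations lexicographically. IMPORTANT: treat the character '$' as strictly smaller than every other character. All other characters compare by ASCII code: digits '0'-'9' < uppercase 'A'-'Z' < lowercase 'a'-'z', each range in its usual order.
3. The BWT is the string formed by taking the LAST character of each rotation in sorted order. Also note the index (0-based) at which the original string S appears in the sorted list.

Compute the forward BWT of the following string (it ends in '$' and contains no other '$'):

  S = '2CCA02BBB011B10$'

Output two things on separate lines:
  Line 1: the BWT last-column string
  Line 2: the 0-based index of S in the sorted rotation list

All 16 rotations (rotation i = S[i:]+S[:i]):
  rot[0] = 2CCA02BBB011B10$
  rot[1] = CCA02BBB011B10$2
  rot[2] = CA02BBB011B10$2C
  rot[3] = A02BBB011B10$2CC
  rot[4] = 02BBB011B10$2CCA
  rot[5] = 2BBB011B10$2CCA0
  rot[6] = BBB011B10$2CCA02
  rot[7] = BB011B10$2CCA02B
  rot[8] = B011B10$2CCA02BB
  rot[9] = 011B10$2CCA02BBB
  rot[10] = 11B10$2CCA02BBB0
  rot[11] = 1B10$2CCA02BBB01
  rot[12] = B10$2CCA02BBB011
  rot[13] = 10$2CCA02BBB011B
  rot[14] = 0$2CCA02BBB011B1
  rot[15] = $2CCA02BBB011B10
Sorted (with $ < everything):
  sorted[0] = $2CCA02BBB011B10  (last char: '0')
  sorted[1] = 0$2CCA02BBB011B1  (last char: '1')
  sorted[2] = 011B10$2CCA02BBB  (last char: 'B')
  sorted[3] = 02BBB011B10$2CCA  (last char: 'A')
  sorted[4] = 10$2CCA02BBB011B  (last char: 'B')
  sorted[5] = 11B10$2CCA02BBB0  (last char: '0')
  sorted[6] = 1B10$2CCA02BBB01  (last char: '1')
  sorted[7] = 2BBB011B10$2CCA0  (last char: '0')
  sorted[8] = 2CCA02BBB011B10$  (last char: '$')
  sorted[9] = A02BBB011B10$2CC  (last char: 'C')
  sorted[10] = B011B10$2CCA02BB  (last char: 'B')
  sorted[11] = B10$2CCA02BBB011  (last char: '1')
  sorted[12] = BB011B10$2CCA02B  (last char: 'B')
  sorted[13] = BBB011B10$2CCA02  (last char: '2')
  sorted[14] = CA02BBB011B10$2C  (last char: 'C')
  sorted[15] = CCA02BBB011B10$2  (last char: '2')
Last column: 01BAB010$CB1B2C2
Original string S is at sorted index 8

Answer: 01BAB010$CB1B2C2
8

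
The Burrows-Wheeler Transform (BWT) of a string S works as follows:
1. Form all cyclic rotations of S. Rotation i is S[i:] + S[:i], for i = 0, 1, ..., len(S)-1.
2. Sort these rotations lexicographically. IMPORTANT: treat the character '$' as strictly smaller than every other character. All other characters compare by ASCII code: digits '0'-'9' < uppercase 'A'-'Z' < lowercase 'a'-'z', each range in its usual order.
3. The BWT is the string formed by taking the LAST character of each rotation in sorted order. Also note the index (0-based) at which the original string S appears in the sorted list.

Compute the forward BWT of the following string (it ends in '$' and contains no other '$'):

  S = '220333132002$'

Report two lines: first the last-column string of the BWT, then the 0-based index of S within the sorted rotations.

Answer: 22023032$3130
8

Derivation:
All 13 rotations (rotation i = S[i:]+S[:i]):
  rot[0] = 220333132002$
  rot[1] = 20333132002$2
  rot[2] = 0333132002$22
  rot[3] = 333132002$220
  rot[4] = 33132002$2203
  rot[5] = 3132002$22033
  rot[6] = 132002$220333
  rot[7] = 32002$2203331
  rot[8] = 2002$22033313
  rot[9] = 002$220333132
  rot[10] = 02$2203331320
  rot[11] = 2$22033313200
  rot[12] = $220333132002
Sorted (with $ < everything):
  sorted[0] = $220333132002  (last char: '2')
  sorted[1] = 002$220333132  (last char: '2')
  sorted[2] = 02$2203331320  (last char: '0')
  sorted[3] = 0333132002$22  (last char: '2')
  sorted[4] = 132002$220333  (last char: '3')
  sorted[5] = 2$22033313200  (last char: '0')
  sorted[6] = 2002$22033313  (last char: '3')
  sorted[7] = 20333132002$2  (last char: '2')
  sorted[8] = 220333132002$  (last char: '$')
  sorted[9] = 3132002$22033  (last char: '3')
  sorted[10] = 32002$2203331  (last char: '1')
  sorted[11] = 33132002$2203  (last char: '3')
  sorted[12] = 333132002$220  (last char: '0')
Last column: 22023032$3130
Original string S is at sorted index 8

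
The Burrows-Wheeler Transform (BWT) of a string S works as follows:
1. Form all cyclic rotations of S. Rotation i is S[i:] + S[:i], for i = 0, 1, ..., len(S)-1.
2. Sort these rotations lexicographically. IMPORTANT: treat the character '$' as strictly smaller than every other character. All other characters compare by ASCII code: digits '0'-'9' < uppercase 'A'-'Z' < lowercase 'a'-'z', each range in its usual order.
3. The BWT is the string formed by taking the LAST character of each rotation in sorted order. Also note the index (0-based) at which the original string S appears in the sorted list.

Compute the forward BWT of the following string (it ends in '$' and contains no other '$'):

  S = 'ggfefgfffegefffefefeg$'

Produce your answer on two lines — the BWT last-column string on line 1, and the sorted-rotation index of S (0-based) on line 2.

All 22 rotations (rotation i = S[i:]+S[:i]):
  rot[0] = ggfefgfffegefffefefeg$
  rot[1] = gfefgfffegefffefefeg$g
  rot[2] = fefgfffegefffefefeg$gg
  rot[3] = efgfffegefffefefeg$ggf
  rot[4] = fgfffegefffefefeg$ggfe
  rot[5] = gfffegefffefefeg$ggfef
  rot[6] = fffegefffefefeg$ggfefg
  rot[7] = ffegefffefefeg$ggfefgf
  rot[8] = fegefffefefeg$ggfefgff
  rot[9] = egefffefefeg$ggfefgfff
  rot[10] = gefffefefeg$ggfefgfffe
  rot[11] = efffefefeg$ggfefgfffeg
  rot[12] = fffefefeg$ggfefgfffege
  rot[13] = ffefefeg$ggfefgfffegef
  rot[14] = fefefeg$ggfefgfffegeff
  rot[15] = efefeg$ggfefgfffegefff
  rot[16] = fefeg$ggfefgfffegefffe
  rot[17] = efeg$ggfefgfffegefffef
  rot[18] = feg$ggfefgfffegefffefe
  rot[19] = eg$ggfefgfffegefffefef
  rot[20] = g$ggfefgfffegefffefefe
  rot[21] = $ggfefgfffegefffefefeg
Sorted (with $ < everything):
  sorted[0] = $ggfefgfffegefffefefeg  (last char: 'g')
  sorted[1] = efefeg$ggfefgfffegefff  (last char: 'f')
  sorted[2] = efeg$ggfefgfffegefffef  (last char: 'f')
  sorted[3] = efffefefeg$ggfefgfffeg  (last char: 'g')
  sorted[4] = efgfffegefffefefeg$ggf  (last char: 'f')
  sorted[5] = eg$ggfefgfffegefffefef  (last char: 'f')
  sorted[6] = egefffefefeg$ggfefgfff  (last char: 'f')
  sorted[7] = fefefeg$ggfefgfffegeff  (last char: 'f')
  sorted[8] = fefeg$ggfefgfffegefffe  (last char: 'e')
  sorted[9] = fefgfffegefffefefeg$gg  (last char: 'g')
  sorted[10] = feg$ggfefgfffegefffefe  (last char: 'e')
  sorted[11] = fegefffefefeg$ggfefgff  (last char: 'f')
  sorted[12] = ffefefeg$ggfefgfffegef  (last char: 'f')
  sorted[13] = ffegefffefefeg$ggfefgf  (last char: 'f')
  sorted[14] = fffefefeg$ggfefgfffege  (last char: 'e')
  sorted[15] = fffegefffefefeg$ggfefg  (last char: 'g')
  sorted[16] = fgfffegefffefefeg$ggfe  (last char: 'e')
  sorted[17] = g$ggfefgfffegefffefefe  (last char: 'e')
  sorted[18] = gefffefefeg$ggfefgfffe  (last char: 'e')
  sorted[19] = gfefgfffegefffefefeg$g  (last char: 'g')
  sorted[20] = gfffegefffefefeg$ggfef  (last char: 'f')
  sorted[21] = ggfefgfffegefffefefeg$  (last char: '$')
Last column: gffgffffegefffegeeegf$
Original string S is at sorted index 21

Answer: gffgffffegefffegeeegf$
21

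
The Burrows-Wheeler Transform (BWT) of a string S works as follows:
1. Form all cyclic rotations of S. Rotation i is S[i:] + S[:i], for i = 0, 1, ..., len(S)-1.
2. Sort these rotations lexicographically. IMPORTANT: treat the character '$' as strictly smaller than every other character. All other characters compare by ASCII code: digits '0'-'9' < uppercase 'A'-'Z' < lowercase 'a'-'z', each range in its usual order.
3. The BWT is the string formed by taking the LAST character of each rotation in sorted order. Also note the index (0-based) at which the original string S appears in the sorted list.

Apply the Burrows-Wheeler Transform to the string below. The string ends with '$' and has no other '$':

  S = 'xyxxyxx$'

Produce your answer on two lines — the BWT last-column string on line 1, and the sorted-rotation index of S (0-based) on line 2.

All 8 rotations (rotation i = S[i:]+S[:i]):
  rot[0] = xyxxyxx$
  rot[1] = yxxyxx$x
  rot[2] = xxyxx$xy
  rot[3] = xyxx$xyx
  rot[4] = yxx$xyxx
  rot[5] = xx$xyxxy
  rot[6] = x$xyxxyx
  rot[7] = $xyxxyxx
Sorted (with $ < everything):
  sorted[0] = $xyxxyxx  (last char: 'x')
  sorted[1] = x$xyxxyx  (last char: 'x')
  sorted[2] = xx$xyxxy  (last char: 'y')
  sorted[3] = xxyxx$xy  (last char: 'y')
  sorted[4] = xyxx$xyx  (last char: 'x')
  sorted[5] = xyxxyxx$  (last char: '$')
  sorted[6] = yxx$xyxx  (last char: 'x')
  sorted[7] = yxxyxx$x  (last char: 'x')
Last column: xxyyx$xx
Original string S is at sorted index 5

Answer: xxyyx$xx
5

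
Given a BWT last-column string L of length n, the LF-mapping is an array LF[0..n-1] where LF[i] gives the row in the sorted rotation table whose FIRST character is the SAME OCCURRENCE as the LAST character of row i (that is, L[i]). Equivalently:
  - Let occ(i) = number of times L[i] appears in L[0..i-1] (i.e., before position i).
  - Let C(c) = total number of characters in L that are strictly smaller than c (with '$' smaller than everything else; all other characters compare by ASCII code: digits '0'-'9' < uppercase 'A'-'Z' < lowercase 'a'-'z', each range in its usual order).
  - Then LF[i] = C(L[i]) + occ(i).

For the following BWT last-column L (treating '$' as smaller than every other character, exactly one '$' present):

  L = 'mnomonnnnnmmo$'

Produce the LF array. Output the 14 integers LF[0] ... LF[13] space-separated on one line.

Char counts: '$':1, 'm':4, 'n':6, 'o':3
C (first-col start): C('$')=0, C('m')=1, C('n')=5, C('o')=11
L[0]='m': occ=0, LF[0]=C('m')+0=1+0=1
L[1]='n': occ=0, LF[1]=C('n')+0=5+0=5
L[2]='o': occ=0, LF[2]=C('o')+0=11+0=11
L[3]='m': occ=1, LF[3]=C('m')+1=1+1=2
L[4]='o': occ=1, LF[4]=C('o')+1=11+1=12
L[5]='n': occ=1, LF[5]=C('n')+1=5+1=6
L[6]='n': occ=2, LF[6]=C('n')+2=5+2=7
L[7]='n': occ=3, LF[7]=C('n')+3=5+3=8
L[8]='n': occ=4, LF[8]=C('n')+4=5+4=9
L[9]='n': occ=5, LF[9]=C('n')+5=5+5=10
L[10]='m': occ=2, LF[10]=C('m')+2=1+2=3
L[11]='m': occ=3, LF[11]=C('m')+3=1+3=4
L[12]='o': occ=2, LF[12]=C('o')+2=11+2=13
L[13]='$': occ=0, LF[13]=C('$')+0=0+0=0

Answer: 1 5 11 2 12 6 7 8 9 10 3 4 13 0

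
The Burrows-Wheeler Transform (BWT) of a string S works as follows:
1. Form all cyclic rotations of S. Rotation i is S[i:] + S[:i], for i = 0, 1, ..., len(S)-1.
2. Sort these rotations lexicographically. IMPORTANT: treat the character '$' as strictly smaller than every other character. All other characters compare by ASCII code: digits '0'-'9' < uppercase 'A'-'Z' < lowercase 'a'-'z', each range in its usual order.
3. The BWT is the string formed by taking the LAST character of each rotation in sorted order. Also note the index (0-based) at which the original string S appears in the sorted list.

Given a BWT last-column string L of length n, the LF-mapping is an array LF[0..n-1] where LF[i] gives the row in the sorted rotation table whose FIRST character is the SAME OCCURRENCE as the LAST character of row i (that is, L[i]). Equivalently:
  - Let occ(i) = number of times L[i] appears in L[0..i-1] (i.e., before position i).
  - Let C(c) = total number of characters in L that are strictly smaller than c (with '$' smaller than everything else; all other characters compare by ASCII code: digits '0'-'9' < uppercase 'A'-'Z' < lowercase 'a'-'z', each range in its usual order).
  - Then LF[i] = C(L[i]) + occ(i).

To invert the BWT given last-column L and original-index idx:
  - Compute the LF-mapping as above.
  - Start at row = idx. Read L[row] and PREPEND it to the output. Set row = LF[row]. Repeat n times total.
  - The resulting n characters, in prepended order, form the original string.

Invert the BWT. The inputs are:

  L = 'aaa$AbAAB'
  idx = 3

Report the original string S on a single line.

Answer: AaAaABba$

Derivation:
LF mapping: 5 6 7 0 1 8 2 3 4
Walk LF starting at row 3, prepending L[row]:
  step 1: row=3, L[3]='$', prepend. Next row=LF[3]=0
  step 2: row=0, L[0]='a', prepend. Next row=LF[0]=5
  step 3: row=5, L[5]='b', prepend. Next row=LF[5]=8
  step 4: row=8, L[8]='B', prepend. Next row=LF[8]=4
  step 5: row=4, L[4]='A', prepend. Next row=LF[4]=1
  step 6: row=1, L[1]='a', prepend. Next row=LF[1]=6
  step 7: row=6, L[6]='A', prepend. Next row=LF[6]=2
  step 8: row=2, L[2]='a', prepend. Next row=LF[2]=7
  step 9: row=7, L[7]='A', prepend. Next row=LF[7]=3
Reversed output: AaAaABba$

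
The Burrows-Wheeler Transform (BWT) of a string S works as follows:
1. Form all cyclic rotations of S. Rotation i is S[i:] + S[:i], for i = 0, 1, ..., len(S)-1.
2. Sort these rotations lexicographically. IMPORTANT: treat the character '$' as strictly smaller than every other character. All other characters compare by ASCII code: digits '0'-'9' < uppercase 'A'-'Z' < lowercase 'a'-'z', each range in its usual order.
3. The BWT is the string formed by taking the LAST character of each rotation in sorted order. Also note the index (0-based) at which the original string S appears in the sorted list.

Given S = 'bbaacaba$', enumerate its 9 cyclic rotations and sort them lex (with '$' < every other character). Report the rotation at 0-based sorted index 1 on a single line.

All 9 rotations (rotation i = S[i:]+S[:i]):
  rot[0] = bbaacaba$
  rot[1] = baacaba$b
  rot[2] = aacaba$bb
  rot[3] = acaba$bba
  rot[4] = caba$bbaa
  rot[5] = aba$bbaac
  rot[6] = ba$bbaaca
  rot[7] = a$bbaacab
  rot[8] = $bbaacaba
Sorted (with $ < everything):
  sorted[0] = $bbaacaba
  sorted[1] = a$bbaacab
  sorted[2] = aacaba$bb
  sorted[3] = aba$bbaac
  sorted[4] = acaba$bba
  sorted[5] = ba$bbaaca
  sorted[6] = baacaba$b
  sorted[7] = bbaacaba$
  sorted[8] = caba$bbaa
sorted[1] = a$bbaacab

Answer: a$bbaacab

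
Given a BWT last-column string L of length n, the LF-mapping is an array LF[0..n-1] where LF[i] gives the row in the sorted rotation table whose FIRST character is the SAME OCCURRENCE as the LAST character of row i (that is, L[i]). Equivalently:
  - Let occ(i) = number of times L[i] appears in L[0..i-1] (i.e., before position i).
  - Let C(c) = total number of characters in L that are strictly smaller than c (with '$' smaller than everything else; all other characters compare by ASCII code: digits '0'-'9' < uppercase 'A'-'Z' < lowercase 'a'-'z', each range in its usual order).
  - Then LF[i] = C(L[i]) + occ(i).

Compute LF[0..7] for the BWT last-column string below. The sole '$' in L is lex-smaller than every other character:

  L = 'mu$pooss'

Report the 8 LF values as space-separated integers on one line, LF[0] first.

Char counts: '$':1, 'm':1, 'o':2, 'p':1, 's':2, 'u':1
C (first-col start): C('$')=0, C('m')=1, C('o')=2, C('p')=4, C('s')=5, C('u')=7
L[0]='m': occ=0, LF[0]=C('m')+0=1+0=1
L[1]='u': occ=0, LF[1]=C('u')+0=7+0=7
L[2]='$': occ=0, LF[2]=C('$')+0=0+0=0
L[3]='p': occ=0, LF[3]=C('p')+0=4+0=4
L[4]='o': occ=0, LF[4]=C('o')+0=2+0=2
L[5]='o': occ=1, LF[5]=C('o')+1=2+1=3
L[6]='s': occ=0, LF[6]=C('s')+0=5+0=5
L[7]='s': occ=1, LF[7]=C('s')+1=5+1=6

Answer: 1 7 0 4 2 3 5 6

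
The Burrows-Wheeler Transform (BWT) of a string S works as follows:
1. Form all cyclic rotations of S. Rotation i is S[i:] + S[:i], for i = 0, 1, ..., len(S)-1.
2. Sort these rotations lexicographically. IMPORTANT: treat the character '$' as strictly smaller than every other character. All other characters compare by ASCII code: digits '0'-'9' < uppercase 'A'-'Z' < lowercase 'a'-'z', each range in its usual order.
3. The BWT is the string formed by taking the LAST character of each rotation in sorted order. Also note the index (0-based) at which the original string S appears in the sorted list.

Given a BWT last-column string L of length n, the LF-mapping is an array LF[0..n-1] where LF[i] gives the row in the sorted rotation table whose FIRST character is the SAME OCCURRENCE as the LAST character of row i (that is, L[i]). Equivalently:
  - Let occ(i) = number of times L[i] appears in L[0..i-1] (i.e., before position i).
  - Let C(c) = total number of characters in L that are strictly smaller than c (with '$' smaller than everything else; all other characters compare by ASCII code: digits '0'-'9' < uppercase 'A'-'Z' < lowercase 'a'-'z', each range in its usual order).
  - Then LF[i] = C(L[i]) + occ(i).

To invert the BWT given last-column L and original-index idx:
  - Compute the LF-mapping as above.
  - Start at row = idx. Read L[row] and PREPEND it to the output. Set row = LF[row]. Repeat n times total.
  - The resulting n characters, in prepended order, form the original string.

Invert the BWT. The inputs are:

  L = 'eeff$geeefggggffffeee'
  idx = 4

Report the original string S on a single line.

Answer: eegffgeegffgfeegffee$

Derivation:
LF mapping: 1 2 9 10 0 16 3 4 5 11 17 18 19 20 12 13 14 15 6 7 8
Walk LF starting at row 4, prepending L[row]:
  step 1: row=4, L[4]='$', prepend. Next row=LF[4]=0
  step 2: row=0, L[0]='e', prepend. Next row=LF[0]=1
  step 3: row=1, L[1]='e', prepend. Next row=LF[1]=2
  step 4: row=2, L[2]='f', prepend. Next row=LF[2]=9
  step 5: row=9, L[9]='f', prepend. Next row=LF[9]=11
  step 6: row=11, L[11]='g', prepend. Next row=LF[11]=18
  step 7: row=18, L[18]='e', prepend. Next row=LF[18]=6
  step 8: row=6, L[6]='e', prepend. Next row=LF[6]=3
  step 9: row=3, L[3]='f', prepend. Next row=LF[3]=10
  step 10: row=10, L[10]='g', prepend. Next row=LF[10]=17
  step 11: row=17, L[17]='f', prepend. Next row=LF[17]=15
  step 12: row=15, L[15]='f', prepend. Next row=LF[15]=13
  step 13: row=13, L[13]='g', prepend. Next row=LF[13]=20
  step 14: row=20, L[20]='e', prepend. Next row=LF[20]=8
  step 15: row=8, L[8]='e', prepend. Next row=LF[8]=5
  step 16: row=5, L[5]='g', prepend. Next row=LF[5]=16
  step 17: row=16, L[16]='f', prepend. Next row=LF[16]=14
  step 18: row=14, L[14]='f', prepend. Next row=LF[14]=12
  step 19: row=12, L[12]='g', prepend. Next row=LF[12]=19
  step 20: row=19, L[19]='e', prepend. Next row=LF[19]=7
  step 21: row=7, L[7]='e', prepend. Next row=LF[7]=4
Reversed output: eegffgeegffgfeegffee$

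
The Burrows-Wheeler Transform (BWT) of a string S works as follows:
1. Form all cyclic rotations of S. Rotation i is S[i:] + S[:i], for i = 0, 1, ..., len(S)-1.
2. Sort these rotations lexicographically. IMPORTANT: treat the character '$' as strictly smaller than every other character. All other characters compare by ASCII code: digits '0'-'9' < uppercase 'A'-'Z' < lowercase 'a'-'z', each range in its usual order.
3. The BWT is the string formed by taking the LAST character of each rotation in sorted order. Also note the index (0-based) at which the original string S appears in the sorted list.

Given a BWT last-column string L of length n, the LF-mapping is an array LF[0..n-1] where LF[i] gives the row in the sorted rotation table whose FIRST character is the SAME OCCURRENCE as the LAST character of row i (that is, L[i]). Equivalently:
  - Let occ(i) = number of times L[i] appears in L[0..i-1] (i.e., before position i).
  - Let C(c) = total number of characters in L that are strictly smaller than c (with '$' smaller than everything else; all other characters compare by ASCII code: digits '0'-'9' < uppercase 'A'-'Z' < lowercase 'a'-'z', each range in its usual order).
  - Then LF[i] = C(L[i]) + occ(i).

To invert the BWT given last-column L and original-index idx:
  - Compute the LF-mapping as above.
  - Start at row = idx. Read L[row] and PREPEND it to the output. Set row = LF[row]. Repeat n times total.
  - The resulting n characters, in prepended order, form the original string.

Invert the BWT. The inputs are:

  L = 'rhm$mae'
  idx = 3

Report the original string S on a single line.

LF mapping: 6 3 4 0 5 1 2
Walk LF starting at row 3, prepending L[row]:
  step 1: row=3, L[3]='$', prepend. Next row=LF[3]=0
  step 2: row=0, L[0]='r', prepend. Next row=LF[0]=6
  step 3: row=6, L[6]='e', prepend. Next row=LF[6]=2
  step 4: row=2, L[2]='m', prepend. Next row=LF[2]=4
  step 5: row=4, L[4]='m', prepend. Next row=LF[4]=5
  step 6: row=5, L[5]='a', prepend. Next row=LF[5]=1
  step 7: row=1, L[1]='h', prepend. Next row=LF[1]=3
Reversed output: hammer$

Answer: hammer$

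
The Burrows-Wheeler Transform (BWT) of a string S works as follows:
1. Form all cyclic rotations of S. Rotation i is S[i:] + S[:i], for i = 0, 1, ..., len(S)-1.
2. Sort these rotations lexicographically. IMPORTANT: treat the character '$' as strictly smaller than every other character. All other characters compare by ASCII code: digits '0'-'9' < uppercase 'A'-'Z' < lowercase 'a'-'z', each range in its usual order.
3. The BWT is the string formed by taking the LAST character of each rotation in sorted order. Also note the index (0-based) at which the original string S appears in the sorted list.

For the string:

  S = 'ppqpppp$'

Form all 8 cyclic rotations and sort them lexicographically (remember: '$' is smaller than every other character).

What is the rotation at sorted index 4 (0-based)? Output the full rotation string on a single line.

All 8 rotations (rotation i = S[i:]+S[:i]):
  rot[0] = ppqpppp$
  rot[1] = pqpppp$p
  rot[2] = qpppp$pp
  rot[3] = pppp$ppq
  rot[4] = ppp$ppqp
  rot[5] = pp$ppqpp
  rot[6] = p$ppqppp
  rot[7] = $ppqpppp
Sorted (with $ < everything):
  sorted[0] = $ppqpppp
  sorted[1] = p$ppqppp
  sorted[2] = pp$ppqpp
  sorted[3] = ppp$ppqp
  sorted[4] = pppp$ppq
  sorted[5] = ppqpppp$
  sorted[6] = pqpppp$p
  sorted[7] = qpppp$pp
sorted[4] = pppp$ppq

Answer: pppp$ppq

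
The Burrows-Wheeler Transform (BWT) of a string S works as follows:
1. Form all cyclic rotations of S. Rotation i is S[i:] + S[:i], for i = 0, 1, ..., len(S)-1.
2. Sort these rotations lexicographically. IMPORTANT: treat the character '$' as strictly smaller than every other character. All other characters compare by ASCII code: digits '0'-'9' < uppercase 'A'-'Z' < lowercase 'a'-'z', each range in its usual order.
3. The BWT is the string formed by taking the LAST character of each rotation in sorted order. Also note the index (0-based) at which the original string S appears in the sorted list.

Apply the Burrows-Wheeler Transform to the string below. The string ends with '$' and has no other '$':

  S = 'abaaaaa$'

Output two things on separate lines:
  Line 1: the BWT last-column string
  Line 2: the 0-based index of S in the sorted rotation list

All 8 rotations (rotation i = S[i:]+S[:i]):
  rot[0] = abaaaaa$
  rot[1] = baaaaa$a
  rot[2] = aaaaa$ab
  rot[3] = aaaa$aba
  rot[4] = aaa$abaa
  rot[5] = aa$abaaa
  rot[6] = a$abaaaa
  rot[7] = $abaaaaa
Sorted (with $ < everything):
  sorted[0] = $abaaaaa  (last char: 'a')
  sorted[1] = a$abaaaa  (last char: 'a')
  sorted[2] = aa$abaaa  (last char: 'a')
  sorted[3] = aaa$abaa  (last char: 'a')
  sorted[4] = aaaa$aba  (last char: 'a')
  sorted[5] = aaaaa$ab  (last char: 'b')
  sorted[6] = abaaaaa$  (last char: '$')
  sorted[7] = baaaaa$a  (last char: 'a')
Last column: aaaaab$a
Original string S is at sorted index 6

Answer: aaaaab$a
6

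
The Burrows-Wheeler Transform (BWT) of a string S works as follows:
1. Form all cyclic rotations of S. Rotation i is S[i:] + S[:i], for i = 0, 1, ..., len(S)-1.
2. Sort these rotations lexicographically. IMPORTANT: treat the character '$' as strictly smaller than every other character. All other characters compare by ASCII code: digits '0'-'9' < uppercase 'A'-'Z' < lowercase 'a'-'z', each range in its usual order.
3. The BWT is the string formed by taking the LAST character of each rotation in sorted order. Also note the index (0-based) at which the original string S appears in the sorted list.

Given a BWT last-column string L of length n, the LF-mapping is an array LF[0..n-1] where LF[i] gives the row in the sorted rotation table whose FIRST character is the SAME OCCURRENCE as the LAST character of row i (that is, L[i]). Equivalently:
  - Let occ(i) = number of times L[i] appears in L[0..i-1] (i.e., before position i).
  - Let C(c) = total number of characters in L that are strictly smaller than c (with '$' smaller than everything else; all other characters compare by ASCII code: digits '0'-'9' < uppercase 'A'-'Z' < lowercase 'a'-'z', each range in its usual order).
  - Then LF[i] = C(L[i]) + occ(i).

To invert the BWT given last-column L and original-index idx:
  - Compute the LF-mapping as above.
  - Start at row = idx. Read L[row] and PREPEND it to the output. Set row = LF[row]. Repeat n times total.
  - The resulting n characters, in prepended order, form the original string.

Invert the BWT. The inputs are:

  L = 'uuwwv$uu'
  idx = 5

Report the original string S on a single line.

Answer: vuwuwuu$

Derivation:
LF mapping: 1 2 6 7 5 0 3 4
Walk LF starting at row 5, prepending L[row]:
  step 1: row=5, L[5]='$', prepend. Next row=LF[5]=0
  step 2: row=0, L[0]='u', prepend. Next row=LF[0]=1
  step 3: row=1, L[1]='u', prepend. Next row=LF[1]=2
  step 4: row=2, L[2]='w', prepend. Next row=LF[2]=6
  step 5: row=6, L[6]='u', prepend. Next row=LF[6]=3
  step 6: row=3, L[3]='w', prepend. Next row=LF[3]=7
  step 7: row=7, L[7]='u', prepend. Next row=LF[7]=4
  step 8: row=4, L[4]='v', prepend. Next row=LF[4]=5
Reversed output: vuwuwuu$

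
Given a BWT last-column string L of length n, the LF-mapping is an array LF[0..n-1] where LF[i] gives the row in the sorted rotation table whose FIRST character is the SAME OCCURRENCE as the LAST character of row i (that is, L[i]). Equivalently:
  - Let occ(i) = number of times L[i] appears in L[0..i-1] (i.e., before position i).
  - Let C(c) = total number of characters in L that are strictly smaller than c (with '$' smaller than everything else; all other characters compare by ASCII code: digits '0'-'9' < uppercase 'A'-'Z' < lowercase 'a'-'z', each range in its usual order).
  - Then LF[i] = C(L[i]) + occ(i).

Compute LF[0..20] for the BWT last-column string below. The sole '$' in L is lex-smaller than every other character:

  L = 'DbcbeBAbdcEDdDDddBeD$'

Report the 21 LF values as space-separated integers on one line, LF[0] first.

Char counts: '$':1, 'A':1, 'B':2, 'D':5, 'E':1, 'b':3, 'c':2, 'd':4, 'e':2
C (first-col start): C('$')=0, C('A')=1, C('B')=2, C('D')=4, C('E')=9, C('b')=10, C('c')=13, C('d')=15, C('e')=19
L[0]='D': occ=0, LF[0]=C('D')+0=4+0=4
L[1]='b': occ=0, LF[1]=C('b')+0=10+0=10
L[2]='c': occ=0, LF[2]=C('c')+0=13+0=13
L[3]='b': occ=1, LF[3]=C('b')+1=10+1=11
L[4]='e': occ=0, LF[4]=C('e')+0=19+0=19
L[5]='B': occ=0, LF[5]=C('B')+0=2+0=2
L[6]='A': occ=0, LF[6]=C('A')+0=1+0=1
L[7]='b': occ=2, LF[7]=C('b')+2=10+2=12
L[8]='d': occ=0, LF[8]=C('d')+0=15+0=15
L[9]='c': occ=1, LF[9]=C('c')+1=13+1=14
L[10]='E': occ=0, LF[10]=C('E')+0=9+0=9
L[11]='D': occ=1, LF[11]=C('D')+1=4+1=5
L[12]='d': occ=1, LF[12]=C('d')+1=15+1=16
L[13]='D': occ=2, LF[13]=C('D')+2=4+2=6
L[14]='D': occ=3, LF[14]=C('D')+3=4+3=7
L[15]='d': occ=2, LF[15]=C('d')+2=15+2=17
L[16]='d': occ=3, LF[16]=C('d')+3=15+3=18
L[17]='B': occ=1, LF[17]=C('B')+1=2+1=3
L[18]='e': occ=1, LF[18]=C('e')+1=19+1=20
L[19]='D': occ=4, LF[19]=C('D')+4=4+4=8
L[20]='$': occ=0, LF[20]=C('$')+0=0+0=0

Answer: 4 10 13 11 19 2 1 12 15 14 9 5 16 6 7 17 18 3 20 8 0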